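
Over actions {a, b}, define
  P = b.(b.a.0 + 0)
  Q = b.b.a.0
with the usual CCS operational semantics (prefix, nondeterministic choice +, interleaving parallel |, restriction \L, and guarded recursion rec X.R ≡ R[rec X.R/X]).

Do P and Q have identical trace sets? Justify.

traces(P) = traces(Q)

Reachable graph of P (4 states):
  m0 = b.(b.a.0 + 0) ⊢ —b→ m1
  m1 = b.a.0 + 0 ⊢ —b→ m2
  m2 = a.0 ⊢ —a→ m3
  m3 = 0 ⊢ (no moves)
Reachable graph of Q (4 states):
  n0 = b.b.a.0 ⊢ —b→ n1
  n1 = b.a.0 ⊢ —b→ n2
  n2 = a.0 ⊢ —a→ n3
  n3 = 0 ⊢ (no moves)
Bisimilarity quotient blocks:
  B0 = {m0, n0}
  B1 = {m1, n1}
  B2 = {m2, n2}
  B3 = {m3, n3}
m0 ∈ B0, n0 ∈ B0 → same block
Bisimilar ⇒ trace-equivalent.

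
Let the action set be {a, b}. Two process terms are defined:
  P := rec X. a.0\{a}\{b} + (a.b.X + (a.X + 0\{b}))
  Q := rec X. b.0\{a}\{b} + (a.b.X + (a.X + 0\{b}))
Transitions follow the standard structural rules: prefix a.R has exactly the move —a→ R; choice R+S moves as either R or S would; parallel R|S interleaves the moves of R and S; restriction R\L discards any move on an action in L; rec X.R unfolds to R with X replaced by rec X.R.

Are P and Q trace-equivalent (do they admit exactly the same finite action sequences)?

Reachable graph of P (3 states):
  m0 = rec X. a.0\{a}\{b} + (a.b.X + (a.X + 0\{b})) :: ··a··> m0, ··a··> m1, ··a··> m2
  m1 = 0\{a}\{b} :: ∅
  m2 = b.(rec X. a.0\{a}\{b} + (a.b.X + (a.X + 0\{b}))) :: ··b··> m0
Reachable graph of Q (3 states):
  n0 = rec X. b.0\{a}\{b} + (a.b.X + (a.X + 0\{b})) :: ··a··> n0, ··a··> n1, ··b··> n2
  n1 = b.(rec X. b.0\{a}\{b} + (a.b.X + (a.X + 0\{b}))) :: ··b··> n0
  n2 = 0\{a}\{b} :: ∅
Run σ = ⟨b⟩ on Q: start {n0}
  step 1 (b): {n2}
  Q completes σ.
Run σ = ⟨b⟩ on P: start {m0}
  step 1 (b): ∅  — P cannot continue

traces(P) ≠ traces(Q) — witness ⟨b⟩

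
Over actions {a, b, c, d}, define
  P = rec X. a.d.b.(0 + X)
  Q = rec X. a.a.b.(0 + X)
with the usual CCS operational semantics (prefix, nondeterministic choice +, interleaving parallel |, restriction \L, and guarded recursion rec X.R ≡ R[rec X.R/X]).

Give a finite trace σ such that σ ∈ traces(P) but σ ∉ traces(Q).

P's transition system — 4 states:
  m0 = rec X. a.d.b.(0 + X) → —a→ m1
  m1 = d.b.(0 + (rec X. a.d.b.(0 + X))) → —d→ m2
  m2 = b.(0 + (rec X. a.d.b.(0 + X))) → —b→ m3
  m3 = 0 + (rec X. a.d.b.(0 + X)) → —a→ m1
Q's transition system — 4 states:
  n0 = rec X. a.a.b.(0 + X) → —a→ n1
  n1 = a.b.(0 + (rec X. a.a.b.(0 + X))) → —a→ n2
  n2 = b.(0 + (rec X. a.a.b.(0 + X))) → —b→ n3
  n3 = 0 + (rec X. a.a.b.(0 + X)) → —a→ n1
Run σ = ⟨ad⟩ on P: start {m0}
  step 1 (a): {m1}
  step 2 (d): {m2}
  P completes σ.
Run σ = ⟨ad⟩ on Q: start {n0}
  step 1 (a): {n1}
  step 2 (d): ∅  — Q cannot continue

ad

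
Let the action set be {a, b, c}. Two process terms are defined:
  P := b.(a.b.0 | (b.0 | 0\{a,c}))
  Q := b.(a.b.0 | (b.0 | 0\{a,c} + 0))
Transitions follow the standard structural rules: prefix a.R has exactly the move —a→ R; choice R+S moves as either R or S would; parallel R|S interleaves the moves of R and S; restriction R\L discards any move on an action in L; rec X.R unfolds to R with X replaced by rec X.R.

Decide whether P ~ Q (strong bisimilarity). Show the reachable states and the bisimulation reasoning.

LTS(P): 7 reachable states
  m0 = b.(a.b.0 | (b.0 | 0\{a,c})) has moves =b=> m1
  m1 = a.b.0 | (b.0 | 0\{a,c}) has moves =a=> m2, =b=> m3
  m2 = b.0 | (b.0 | 0\{a,c}) has moves =b=> m4, =b=> m5
  m3 = a.b.0 | (0 | 0\{a,c}) has moves =a=> m5
  m4 = 0 | (b.0 | 0\{a,c}) has moves =b=> m6
  m5 = b.0 | (0 | 0\{a,c}) has moves =b=> m6
  m6 = 0 | (0 | 0\{a,c}) has moves deadlocked
LTS(Q): 7 reachable states
  n0 = b.(a.b.0 | (b.0 | 0\{a,c} + 0)) has moves =b=> n1
  n1 = a.b.0 | (b.0 | 0\{a,c} + 0) has moves =a=> n2, =b=> n3
  n2 = b.0 | (b.0 | 0\{a,c} + 0) has moves =b=> n4, =b=> n5
  n3 = a.b.0 | (0 | 0\{a,c}) has moves =a=> n5
  n4 = 0 | (b.0 | 0\{a,c} + 0) has moves =b=> n6
  n5 = b.0 | (0 | 0\{a,c}) has moves =b=> n6
  n6 = 0 | (0 | 0\{a,c}) has moves deadlocked
Bisimilarity quotient blocks:
  B0 = {m0, n0}
  B1 = {m1, n1}
  B2 = {m3, n3}
  B3 = {m4, m5, n4, n5}
  B4 = {m6, n6}
  B5 = {m2, n2}
m0 ∈ B0, n0 ∈ B0 → same block

P ~ Q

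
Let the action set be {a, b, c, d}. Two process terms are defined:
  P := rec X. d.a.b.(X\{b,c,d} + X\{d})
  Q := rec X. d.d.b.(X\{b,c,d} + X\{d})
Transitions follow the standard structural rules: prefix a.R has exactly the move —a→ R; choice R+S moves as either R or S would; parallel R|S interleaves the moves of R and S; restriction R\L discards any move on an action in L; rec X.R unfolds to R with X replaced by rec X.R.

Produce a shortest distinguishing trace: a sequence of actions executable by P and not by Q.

da

LTS(P): 4 reachable states
  p0 = rec X. d.a.b.(X\{b,c,d} + X\{d}) → ··d··> p1
  p1 = a.b.((rec X. d.a.b.(X\{b,c,d} + X\{d}))\{b,c,d} + (rec X. d.a.b.(X\{b,c,d} + X\{d}))\{d}) → ··a··> p2
  p2 = b.((rec X. d.a.b.(X\{b,c,d} + X\{d}))\{b,c,d} + (rec X. d.a.b.(X\{b,c,d} + X\{d}))\{d}) → ··b··> p3
  p3 = (rec X. d.a.b.(X\{b,c,d} + X\{d}))\{b,c,d} + (rec X. d.a.b.(X\{b,c,d} + X\{d}))\{d} → deadlocked
LTS(Q): 4 reachable states
  q0 = rec X. d.d.b.(X\{b,c,d} + X\{d}) → ··d··> q1
  q1 = d.b.((rec X. d.d.b.(X\{b,c,d} + X\{d}))\{b,c,d} + (rec X. d.d.b.(X\{b,c,d} + X\{d}))\{d}) → ··d··> q2
  q2 = b.((rec X. d.d.b.(X\{b,c,d} + X\{d}))\{b,c,d} + (rec X. d.d.b.(X\{b,c,d} + X\{d}))\{d}) → ··b··> q3
  q3 = (rec X. d.d.b.(X\{b,c,d} + X\{d}))\{b,c,d} + (rec X. d.d.b.(X\{b,c,d} + X\{d}))\{d} → deadlocked
Run σ = ⟨da⟩ on P: start {p0}
  [1] d ⇒ {p1}
  [2] a ⇒ {p2}
  — P admits the full trace.
Run σ = ⟨da⟩ on Q: start {q0}
  [1] d ⇒ {q1}
  [2] a ⇒ ∅ (Q stuck)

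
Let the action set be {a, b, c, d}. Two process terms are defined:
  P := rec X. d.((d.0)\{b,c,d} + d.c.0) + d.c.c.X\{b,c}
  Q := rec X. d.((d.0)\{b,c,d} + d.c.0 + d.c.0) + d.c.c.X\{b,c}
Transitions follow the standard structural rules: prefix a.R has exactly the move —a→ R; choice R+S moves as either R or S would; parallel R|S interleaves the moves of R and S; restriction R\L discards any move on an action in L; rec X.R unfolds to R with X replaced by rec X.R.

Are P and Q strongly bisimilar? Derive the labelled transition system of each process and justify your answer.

Reachable graph of P (10 states):
  s0 = rec X. d.((d.0)\{b,c,d} + d.c.0) + d.c.c.X\{b,c} | =d=> s1, =d=> s2
  s1 = (d.0)\{b,c,d} + d.c.0 | =d=> s3
  s2 = c.c.(rec X. d.((d.0)\{b,c,d} + d.c.0) + d.c.c.X\{b,c})\{b,c} | =c=> s4
  s3 = c.0 | =c=> s5
  s4 = c.(rec X. d.((d.0)\{b,c,d} + d.c.0) + d.c.c.X\{b,c})\{b,c} | =c=> s6
  s5 = 0 | ·
  s6 = (rec X. d.((d.0)\{b,c,d} + d.c.0) + d.c.c.X\{b,c})\{b,c} | =d=> s7, =d=> s8
  s7 = ((d.0)\{b,c,d} + d.c.0)\{b,c} | =d=> s9
  s8 = (c.c.(rec X. d.((d.0)\{b,c,d} + d.c.0) + d.c.c.X\{b,c})\{b,c})\{b,c} | ·
  s9 = (c.0)\{b,c} | ·
Reachable graph of Q (10 states):
  t0 = rec X. d.((d.0)\{b,c,d} + d.c.0 + d.c.0) + d.c.c.X\{b,c} | =d=> t1, =d=> t2
  t1 = (d.0)\{b,c,d} + d.c.0 + d.c.0 | =d=> t3
  t2 = c.c.(rec X. d.((d.0)\{b,c,d} + d.c.0 + d.c.0) + d.c.c.X\{b,c})\{b,c} | =c=> t4
  t3 = c.0 | =c=> t5
  t4 = c.(rec X. d.((d.0)\{b,c,d} + d.c.0 + d.c.0) + d.c.c.X\{b,c})\{b,c} | =c=> t6
  t5 = 0 | ·
  t6 = (rec X. d.((d.0)\{b,c,d} + d.c.0 + d.c.0) + d.c.c.X\{b,c})\{b,c} | =d=> t7, =d=> t8
  t7 = ((d.0)\{b,c,d} + d.c.0 + d.c.0)\{b,c} | =d=> t9
  t8 = (c.c.(rec X. d.((d.0)\{b,c,d} + d.c.0 + d.c.0) + d.c.c.X\{b,c})\{b,c})\{b,c} | ·
  t9 = (c.0)\{b,c} | ·
Partition-refinement fixed point:
  B0 = {s0, t0}
  B1 = {s1, t1}
  B2 = {s3, t3}
  B3 = {s5, s8, s9, t5, t8, t9}
  B4 = {s2, t2}
  B5 = {s4, t4}
  B6 = {s6, t6}
  B7 = {s7, t7}
s0 ∈ B0, t0 ∈ B0 → same block

bisimilar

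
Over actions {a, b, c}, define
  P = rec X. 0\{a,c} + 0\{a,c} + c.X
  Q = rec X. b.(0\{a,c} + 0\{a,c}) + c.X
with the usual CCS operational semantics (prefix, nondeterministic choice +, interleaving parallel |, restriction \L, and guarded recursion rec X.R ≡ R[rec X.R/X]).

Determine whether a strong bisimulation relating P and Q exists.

P's transition system — 1 states:
  m0 = rec X. 0\{a,c} + 0\{a,c} + c.X ⊢ =c=> m0
Q's transition system — 2 states:
  n0 = rec X. b.(0\{a,c} + 0\{a,c}) + c.X ⊢ =b=> n1, =c=> n0
  n1 = 0\{a,c} + 0\{a,c} ⊢ ∅
Partition-refinement fixed point:
  B0 = {m0}
  B1 = {n0}
  B2 = {n1}
m0 ∈ B0, n0 ∈ B1 → different blocks

NO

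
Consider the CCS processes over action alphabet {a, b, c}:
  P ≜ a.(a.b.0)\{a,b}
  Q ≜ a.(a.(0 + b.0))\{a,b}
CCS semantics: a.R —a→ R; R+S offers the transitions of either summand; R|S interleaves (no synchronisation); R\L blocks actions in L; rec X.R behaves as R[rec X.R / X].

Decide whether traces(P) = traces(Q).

traces(P) = traces(Q)

LTS(P): 2 reachable states
  p0 = a.(a.b.0)\{a,b} has moves ··a··> p1
  p1 = (a.b.0)\{a,b} has moves stopped
LTS(Q): 2 reachable states
  q0 = a.(a.(0 + b.0))\{a,b} has moves ··a··> q1
  q1 = (a.(0 + b.0))\{a,b} has moves stopped
Bisimilarity quotient blocks:
  B0 = {p0, q0}
  B1 = {p1, q1}
p0 ∈ B0, q0 ∈ B0 → same block
Bisimilar ⇒ trace-equivalent.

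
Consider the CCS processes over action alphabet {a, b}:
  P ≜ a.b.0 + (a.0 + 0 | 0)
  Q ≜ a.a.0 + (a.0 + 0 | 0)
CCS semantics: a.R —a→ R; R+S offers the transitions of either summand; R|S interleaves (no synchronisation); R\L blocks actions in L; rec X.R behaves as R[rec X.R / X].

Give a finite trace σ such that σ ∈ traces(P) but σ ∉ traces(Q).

ab

Reachable graph of P (3 states):
  s0 = a.b.0 + (a.0 + 0 | 0) has moves —a→ s1, —a→ s2
  s1 = 0 has moves ·
  s2 = b.0 has moves —b→ s1
Reachable graph of Q (3 states):
  t0 = a.a.0 + (a.0 + 0 | 0) has moves —a→ t1, —a→ t2
  t1 = 0 has moves ·
  t2 = a.0 has moves —a→ t1
Run σ = ⟨ab⟩ on P: start {s0}
  after a @ step 1: {s1, s2}
  after b @ step 2: {s1}
  — P admits the full trace.
Run σ = ⟨ab⟩ on Q: start {t0}
  after a @ step 1: {t1, t2}
  after b @ step 2: ∅ (Q stuck)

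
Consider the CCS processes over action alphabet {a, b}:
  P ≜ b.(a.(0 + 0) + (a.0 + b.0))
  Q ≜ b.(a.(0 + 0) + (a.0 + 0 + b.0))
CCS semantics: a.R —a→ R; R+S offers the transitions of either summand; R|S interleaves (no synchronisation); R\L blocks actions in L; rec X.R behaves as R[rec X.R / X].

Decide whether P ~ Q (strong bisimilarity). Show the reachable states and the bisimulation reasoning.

bisimilar

P's transition system — 4 states:
  p0 = b.(a.(0 + 0) + (a.0 + b.0)) :: ··b··> p1
  p1 = a.(0 + 0) + (a.0 + b.0) :: ··a··> p2, ··a··> p3, ··b··> p2
  p2 = 0 :: ·
  p3 = 0 + 0 :: ·
Q's transition system — 4 states:
  q0 = b.(a.(0 + 0) + (a.0 + 0 + b.0)) :: ··b··> q1
  q1 = a.(0 + 0) + (a.0 + 0 + b.0) :: ··a··> q2, ··a··> q3, ··b··> q2
  q2 = 0 :: ·
  q3 = 0 + 0 :: ·
Partition-refinement fixed point:
  B0 = {p0, q0}
  B1 = {p1, q1}
  B2 = {p2, p3, q2, q3}
p0 ∈ B0, q0 ∈ B0 → same block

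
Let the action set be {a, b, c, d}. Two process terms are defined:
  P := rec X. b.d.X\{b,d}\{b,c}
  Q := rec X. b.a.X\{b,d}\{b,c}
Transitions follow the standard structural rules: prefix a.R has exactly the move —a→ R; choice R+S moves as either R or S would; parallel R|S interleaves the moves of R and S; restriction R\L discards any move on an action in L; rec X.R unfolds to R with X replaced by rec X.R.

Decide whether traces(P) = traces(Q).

P's transition system — 3 states:
  u0 = rec X. b.d.X\{b,d}\{b,c} → —b→ u1
  u1 = d.(rec X. b.d.X\{b,d}\{b,c})\{b,d}\{b,c} → —d→ u2
  u2 = (rec X. b.d.X\{b,d}\{b,c})\{b,d}\{b,c} → deadlocked
Q's transition system — 3 states:
  v0 = rec X. b.a.X\{b,d}\{b,c} → —b→ v1
  v1 = a.(rec X. b.a.X\{b,d}\{b,c})\{b,d}\{b,c} → —a→ v2
  v2 = (rec X. b.a.X\{b,d}\{b,c})\{b,d}\{b,c} → deadlocked
Run σ = ⟨bd⟩ on P: start {u0}
  step 1 (b): {u1}
  step 2 (d): {u2}
  ✓ P
Run σ = ⟨bd⟩ on Q: start {v0}
  step 1 (b): {v1}
  step 2 (d): ∅  — Q cannot continue

trace-distinct — witness ⟨bd⟩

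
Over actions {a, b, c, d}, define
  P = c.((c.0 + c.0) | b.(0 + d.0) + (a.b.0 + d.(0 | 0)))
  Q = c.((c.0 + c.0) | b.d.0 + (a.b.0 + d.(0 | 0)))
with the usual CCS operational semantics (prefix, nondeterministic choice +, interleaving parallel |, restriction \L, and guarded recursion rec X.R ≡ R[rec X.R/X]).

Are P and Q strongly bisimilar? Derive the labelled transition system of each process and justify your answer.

YES

P's transition system — 9 states:
  p0 = c.((c.0 + c.0) | b.(0 + d.0) + (a.b.0 + d.(0 | 0))) | —c→ p1
  p1 = (c.0 + c.0) | b.(0 + d.0) + (a.b.0 + d.(0 | 0)) | —a→ p2, —b→ p3, —c→ p4, —d→ p5
  p2 = b.0 | —b→ p6
  p3 = (c.0 + c.0) | (0 + d.0) | —c→ p7, —d→ p8
  p4 = 0 | b.(0 + d.0) | —b→ p7
  p5 = 0 | 0 | (no moves)
  p6 = 0 | (no moves)
  p7 = 0 | (0 + d.0) | —d→ p5
  p8 = (c.0 + c.0) | 0 | —c→ p5
Q's transition system — 9 states:
  q0 = c.((c.0 + c.0) | b.d.0 + (a.b.0 + d.(0 | 0))) | —c→ q1
  q1 = (c.0 + c.0) | b.d.0 + (a.b.0 + d.(0 | 0)) | —a→ q2, —b→ q3, —c→ q4, —d→ q5
  q2 = b.0 | —b→ q6
  q3 = (c.0 + c.0) | d.0 | —c→ q7, —d→ q8
  q4 = 0 | b.d.0 | —b→ q7
  q5 = 0 | 0 | (no moves)
  q6 = 0 | (no moves)
  q7 = 0 | d.0 | —d→ q5
  q8 = (c.0 + c.0) | 0 | —c→ q5
Bisimilarity quotient blocks:
  B0 = {p0, q0}
  B1 = {p1, q1}
  B2 = {p2, q2}
  B3 = {p5, p6, q5, q6}
  B4 = {p4, q4}
  B5 = {p7, q7}
  B6 = {p3, q3}
  B7 = {p8, q8}
p0 ∈ B0, q0 ∈ B0 → same block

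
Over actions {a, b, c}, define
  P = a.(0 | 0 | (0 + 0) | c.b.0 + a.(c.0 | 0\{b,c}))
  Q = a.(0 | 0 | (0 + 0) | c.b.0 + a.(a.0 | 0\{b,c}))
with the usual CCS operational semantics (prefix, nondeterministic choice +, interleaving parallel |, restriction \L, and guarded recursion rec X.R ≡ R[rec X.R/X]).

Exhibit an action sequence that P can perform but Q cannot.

P's transition system — 6 states:
  u0 = a.(0 | 0 | (0 + 0) | c.b.0 + a.(c.0 | 0\{b,c})) ⊢ --a--▸ u1
  u1 = 0 | 0 | (0 + 0) | c.b.0 + a.(c.0 | 0\{b,c}) ⊢ --a--▸ u2, --c--▸ u3
  u2 = c.0 | 0\{b,c} ⊢ --c--▸ u4
  u3 = 0 | 0 | (0 + 0) | b.0 ⊢ --b--▸ u5
  u4 = 0 | 0\{b,c} ⊢ (no moves)
  u5 = 0 | 0 | (0 + 0) | 0 ⊢ (no moves)
Q's transition system — 6 states:
  v0 = a.(0 | 0 | (0 + 0) | c.b.0 + a.(a.0 | 0\{b,c})) ⊢ --a--▸ v1
  v1 = 0 | 0 | (0 + 0) | c.b.0 + a.(a.0 | 0\{b,c}) ⊢ --a--▸ v2, --c--▸ v3
  v2 = a.0 | 0\{b,c} ⊢ --a--▸ v4
  v3 = 0 | 0 | (0 + 0) | b.0 ⊢ --b--▸ v5
  v4 = 0 | 0\{b,c} ⊢ (no moves)
  v5 = 0 | 0 | (0 + 0) | 0 ⊢ (no moves)
Executing aac from P (initial set {u0}):
  after a @ step 1: {u1}
  after a @ step 2: {u2}
  after c @ step 3: {u4}
  ✓ P
Executing aac from Q (initial set {v0}):
  after a @ step 1: {v1}
  after a @ step 2: {v2}
  after c @ step 3: ∅ (Q stuck)

aac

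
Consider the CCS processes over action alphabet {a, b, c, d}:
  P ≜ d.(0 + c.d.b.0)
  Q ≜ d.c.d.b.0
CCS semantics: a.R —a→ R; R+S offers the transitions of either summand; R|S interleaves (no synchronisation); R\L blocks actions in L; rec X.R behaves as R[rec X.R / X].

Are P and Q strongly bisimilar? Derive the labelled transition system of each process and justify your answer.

P's transition system — 5 states:
  m0 = d.(0 + c.d.b.0) has moves —d→ m1
  m1 = 0 + c.d.b.0 has moves —c→ m2
  m2 = d.b.0 has moves —d→ m3
  m3 = b.0 has moves —b→ m4
  m4 = 0 has moves (no moves)
Q's transition system — 5 states:
  n0 = d.c.d.b.0 has moves —d→ n1
  n1 = c.d.b.0 has moves —c→ n2
  n2 = d.b.0 has moves —d→ n3
  n3 = b.0 has moves —b→ n4
  n4 = 0 has moves (no moves)
Coarsest stable partition (strong bisimilarity classes):
  B0 = {m0, n0}
  B1 = {m1, n1}
  B2 = {m2, n2}
  B3 = {m3, n3}
  B4 = {m4, n4}
m0 ∈ B0, n0 ∈ B0 → same block

YES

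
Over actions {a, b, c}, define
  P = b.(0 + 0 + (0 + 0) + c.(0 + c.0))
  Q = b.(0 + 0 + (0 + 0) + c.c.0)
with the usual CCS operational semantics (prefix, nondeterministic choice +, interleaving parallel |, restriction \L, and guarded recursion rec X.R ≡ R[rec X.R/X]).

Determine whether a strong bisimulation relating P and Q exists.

P ~ Q

Reachable graph of P (4 states):
  s0 = b.(0 + 0 + (0 + 0) + c.(0 + c.0)) ⊢ —b→ s1
  s1 = 0 + 0 + (0 + 0) + c.(0 + c.0) ⊢ —c→ s2
  s2 = 0 + c.0 ⊢ —c→ s3
  s3 = 0 ⊢ ∅
Reachable graph of Q (4 states):
  t0 = b.(0 + 0 + (0 + 0) + c.c.0) ⊢ —b→ t1
  t1 = 0 + 0 + (0 + 0) + c.c.0 ⊢ —c→ t2
  t2 = c.0 ⊢ —c→ t3
  t3 = 0 ⊢ ∅
Bisimilarity quotient blocks:
  B0 = {s0, t0}
  B1 = {s1, t1}
  B2 = {s2, t2}
  B3 = {s3, t3}
s0 ∈ B0, t0 ∈ B0 → same block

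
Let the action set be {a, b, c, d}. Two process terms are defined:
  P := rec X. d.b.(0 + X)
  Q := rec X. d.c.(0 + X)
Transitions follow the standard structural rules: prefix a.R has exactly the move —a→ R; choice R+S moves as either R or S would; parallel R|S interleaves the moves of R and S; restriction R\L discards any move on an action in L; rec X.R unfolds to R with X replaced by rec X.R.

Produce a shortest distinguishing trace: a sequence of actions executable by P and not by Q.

LTS(P): 3 reachable states
  m0 = rec X. d.b.(0 + X) → --d--▸ m1
  m1 = b.(0 + (rec X. d.b.(0 + X))) → --b--▸ m2
  m2 = 0 + (rec X. d.b.(0 + X)) → --d--▸ m1
LTS(Q): 3 reachable states
  n0 = rec X. d.c.(0 + X) → --d--▸ n1
  n1 = c.(0 + (rec X. d.c.(0 + X))) → --c--▸ n2
  n2 = 0 + (rec X. d.c.(0 + X)) → --d--▸ n1
Trace ⟨db⟩ through P, begin at {m0}:
  step 1 (d): {m1}
  step 2 (b): {m2}
  — P admits the full trace.
Trace ⟨db⟩ through Q, begin at {n0}:
  step 1 (d): {n1}
  step 2 (b): no successor for Q

db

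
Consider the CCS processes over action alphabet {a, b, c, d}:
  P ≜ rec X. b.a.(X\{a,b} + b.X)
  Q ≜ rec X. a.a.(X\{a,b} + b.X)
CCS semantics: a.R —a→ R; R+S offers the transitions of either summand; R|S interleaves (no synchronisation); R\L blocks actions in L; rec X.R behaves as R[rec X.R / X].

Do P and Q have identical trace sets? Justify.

trace-distinct — witness ⟨b⟩

LTS(P): 3 reachable states
  m0 = rec X. b.a.(X\{a,b} + b.X) → —b→ m1
  m1 = a.((rec X. b.a.(X\{a,b} + b.X))\{a,b} + b.(rec X. b.a.(X\{a,b} + b.X))) → —a→ m2
  m2 = (rec X. b.a.(X\{a,b} + b.X))\{a,b} + b.(rec X. b.a.(X\{a,b} + b.X)) → —b→ m0
LTS(Q): 3 reachable states
  n0 = rec X. a.a.(X\{a,b} + b.X) → —a→ n1
  n1 = a.((rec X. a.a.(X\{a,b} + b.X))\{a,b} + b.(rec X. a.a.(X\{a,b} + b.X))) → —a→ n2
  n2 = (rec X. a.a.(X\{a,b} + b.X))\{a,b} + b.(rec X. a.a.(X\{a,b} + b.X)) → —b→ n0
Executing b from P (initial set {m0}):
  [1] b ⇒ {m1}
  ✓ P
Executing b from Q (initial set {n0}):
  [1] b ⇒ no successor for Q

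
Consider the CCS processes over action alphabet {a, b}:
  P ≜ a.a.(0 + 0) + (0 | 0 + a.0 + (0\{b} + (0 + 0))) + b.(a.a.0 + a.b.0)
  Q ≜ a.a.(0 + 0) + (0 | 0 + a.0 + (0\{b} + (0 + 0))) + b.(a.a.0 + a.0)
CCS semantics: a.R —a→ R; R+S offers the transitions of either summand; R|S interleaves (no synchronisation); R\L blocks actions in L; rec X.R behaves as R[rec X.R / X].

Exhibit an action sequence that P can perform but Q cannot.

bab

LTS(P): 7 reachable states
  p0 = a.a.(0 + 0) + (0 | 0 + a.0 + (0\{b} + (0 + 0))) + b.(a.a.0 + a.b.0) has moves =a=> p1, =a=> p2, =b=> p3
  p1 = 0 has moves ∅
  p2 = a.(0 + 0) has moves =a=> p4
  p3 = a.a.0 + a.b.0 has moves =a=> p5, =a=> p6
  p4 = 0 + 0 has moves ∅
  p5 = a.0 has moves =a=> p1
  p6 = b.0 has moves =b=> p1
LTS(Q): 6 reachable states
  q0 = a.a.(0 + 0) + (0 | 0 + a.0 + (0\{b} + (0 + 0))) + b.(a.a.0 + a.0) has moves =a=> q1, =a=> q2, =b=> q3
  q1 = 0 has moves ∅
  q2 = a.(0 + 0) has moves =a=> q4
  q3 = a.a.0 + a.0 has moves =a=> q1, =a=> q5
  q4 = 0 + 0 has moves ∅
  q5 = a.0 has moves =a=> q1
Trace ⟨bab⟩ through P, begin at {p0}:
  step 1 (b): {p3}
  step 2 (a): {p5, p6}
  step 3 (b): {p1}
  ✓ P
Trace ⟨bab⟩ through Q, begin at {q0}:
  step 1 (b): {q3}
  step 2 (a): {q1, q5}
  step 3 (b): ∅ (Q stuck)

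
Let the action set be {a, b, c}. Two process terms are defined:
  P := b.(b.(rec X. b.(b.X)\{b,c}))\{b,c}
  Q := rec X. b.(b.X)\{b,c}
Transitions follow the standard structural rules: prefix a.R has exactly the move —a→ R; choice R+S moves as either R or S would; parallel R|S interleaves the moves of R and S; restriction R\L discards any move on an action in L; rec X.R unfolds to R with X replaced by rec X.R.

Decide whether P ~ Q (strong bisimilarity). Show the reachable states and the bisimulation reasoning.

P's transition system — 2 states:
  s0 = b.(b.(rec X. b.(b.X)\{b,c}))\{b,c} has moves =b=> s1
  s1 = (b.(rec X. b.(b.X)\{b,c}))\{b,c} has moves ·
Q's transition system — 2 states:
  t0 = rec X. b.(b.X)\{b,c} has moves =b=> t1
  t1 = (b.(rec X. b.(b.X)\{b,c}))\{b,c} has moves ·
Partition-refinement fixed point:
  B0 = {s0, t0}
  B1 = {s1, t1}
s0 ∈ B0, t0 ∈ B0 → same block

P ~ Q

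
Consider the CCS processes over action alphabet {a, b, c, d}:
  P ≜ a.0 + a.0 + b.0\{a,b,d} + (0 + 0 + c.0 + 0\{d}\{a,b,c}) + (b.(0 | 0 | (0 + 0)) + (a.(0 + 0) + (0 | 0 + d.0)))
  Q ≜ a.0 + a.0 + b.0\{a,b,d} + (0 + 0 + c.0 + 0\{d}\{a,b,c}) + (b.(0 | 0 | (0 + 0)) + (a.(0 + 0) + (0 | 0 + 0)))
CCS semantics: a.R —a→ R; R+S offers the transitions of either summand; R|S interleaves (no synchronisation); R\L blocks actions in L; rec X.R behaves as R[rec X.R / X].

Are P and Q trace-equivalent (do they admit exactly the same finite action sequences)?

P's transition system — 5 states:
  m0 = a.0 + a.0 + b.0\{a,b,d} + (0 + 0 + c.0 + 0\{d}\{a,b,c}) + (b.(0 | 0 | (0 + 0)) + (a.(0 + 0) + (0 | 0 + d.0))) :: ··a··> m1, ··a··> m2, ··b··> m3, ··b··> m4, ··c··> m1, ··d··> m1
  m1 = 0 :: ·
  m2 = 0 + 0 :: ·
  m3 = 0 | 0 | (0 + 0) :: ·
  m4 = 0\{a,b,d} :: ·
Q's transition system — 5 states:
  n0 = a.0 + a.0 + b.0\{a,b,d} + (0 + 0 + c.0 + 0\{d}\{a,b,c}) + (b.(0 | 0 | (0 + 0)) + (a.(0 + 0) + (0 | 0 + 0))) :: ··a··> n1, ··a··> n2, ··b··> n3, ··b··> n4, ··c··> n1
  n1 = 0 :: ·
  n2 = 0 + 0 :: ·
  n3 = 0 | 0 | (0 + 0) :: ·
  n4 = 0\{a,b,d} :: ·
Trace ⟨d⟩ through P, begin at {m0}:
  step 1 (d): {m1}
  P completes σ.
Trace ⟨d⟩ through Q, begin at {n0}:
  step 1 (d): ∅ (Q stuck)

trace-distinct — witness ⟨d⟩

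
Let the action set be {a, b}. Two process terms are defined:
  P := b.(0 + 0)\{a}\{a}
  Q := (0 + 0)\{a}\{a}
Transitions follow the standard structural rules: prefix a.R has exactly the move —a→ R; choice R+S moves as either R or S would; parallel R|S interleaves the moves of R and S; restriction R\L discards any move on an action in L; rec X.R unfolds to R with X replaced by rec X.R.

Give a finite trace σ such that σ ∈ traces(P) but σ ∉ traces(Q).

Reachable graph of P (2 states):
  p0 = b.(0 + 0)\{a}\{a} → --b--▸ p1
  p1 = (0 + 0)\{a}\{a} → (no moves)
Reachable graph of Q (1 states):
  q0 = (0 + 0)\{a}\{a} → (no moves)
Run σ = ⟨b⟩ on P: start {p0}
  step 1 (b): {p1}
  ✓ P
Run σ = ⟨b⟩ on Q: start {q0}
  step 1 (b): ∅  — Q cannot continue

b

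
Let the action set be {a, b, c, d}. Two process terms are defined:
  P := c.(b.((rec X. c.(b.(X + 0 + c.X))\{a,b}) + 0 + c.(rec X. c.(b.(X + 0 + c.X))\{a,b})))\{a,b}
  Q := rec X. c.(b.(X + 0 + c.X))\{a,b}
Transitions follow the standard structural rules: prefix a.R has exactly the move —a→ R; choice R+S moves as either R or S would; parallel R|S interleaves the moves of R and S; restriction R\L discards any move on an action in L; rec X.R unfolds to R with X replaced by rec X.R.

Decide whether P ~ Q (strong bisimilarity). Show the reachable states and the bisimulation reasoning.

YES

LTS(P): 2 reachable states
  u0 = c.(b.((rec X. c.(b.(X + 0 + c.X))\{a,b}) + 0 + c.(rec X. c.(b.(X + 0 + c.X))\{a,b})))\{a,b} ⊢ ··c··> u1
  u1 = (b.((rec X. c.(b.(X + 0 + c.X))\{a,b}) + 0 + c.(rec X. c.(b.(X + 0 + c.X))\{a,b})))\{a,b} ⊢ stopped
LTS(Q): 2 reachable states
  v0 = rec X. c.(b.(X + 0 + c.X))\{a,b} ⊢ ··c··> v1
  v1 = (b.((rec X. c.(b.(X + 0 + c.X))\{a,b}) + 0 + c.(rec X. c.(b.(X + 0 + c.X))\{a,b})))\{a,b} ⊢ stopped
Partition-refinement fixed point:
  B0 = {u0, v0}
  B1 = {u1, v1}
u0 ∈ B0, v0 ∈ B0 → same block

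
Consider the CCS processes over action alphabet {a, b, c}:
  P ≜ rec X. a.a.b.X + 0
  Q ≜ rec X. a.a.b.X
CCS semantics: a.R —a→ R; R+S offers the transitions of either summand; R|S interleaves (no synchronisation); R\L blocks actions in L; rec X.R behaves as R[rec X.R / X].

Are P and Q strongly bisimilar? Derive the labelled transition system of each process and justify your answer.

bisimilar

Reachable graph of P (3 states):
  p0 = rec X. a.a.b.X + 0 :: --a--▸ p1
  p1 = a.b.(rec X. a.a.b.X + 0) :: --a--▸ p2
  p2 = b.(rec X. a.a.b.X + 0) :: --b--▸ p0
Reachable graph of Q (3 states):
  q0 = rec X. a.a.b.X :: --a--▸ q1
  q1 = a.b.(rec X. a.a.b.X) :: --a--▸ q2
  q2 = b.(rec X. a.a.b.X) :: --b--▸ q0
Bisimilarity quotient blocks:
  B0 = {p0, q0}
  B1 = {p1, q1}
  B2 = {p2, q2}
p0 ∈ B0, q0 ∈ B0 → same block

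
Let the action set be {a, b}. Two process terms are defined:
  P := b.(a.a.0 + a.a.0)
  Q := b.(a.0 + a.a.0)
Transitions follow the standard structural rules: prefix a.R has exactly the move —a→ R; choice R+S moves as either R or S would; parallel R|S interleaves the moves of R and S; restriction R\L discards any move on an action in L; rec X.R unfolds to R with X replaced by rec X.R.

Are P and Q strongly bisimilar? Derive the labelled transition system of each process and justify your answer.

NO

P's transition system — 4 states:
  m0 = b.(a.a.0 + a.a.0) → —b→ m1
  m1 = a.a.0 + a.a.0 → —a→ m2
  m2 = a.0 → —a→ m3
  m3 = 0 → ·
Q's transition system — 4 states:
  n0 = b.(a.0 + a.a.0) → —b→ n1
  n1 = a.0 + a.a.0 → —a→ n2, —a→ n3
  n2 = 0 → ·
  n3 = a.0 → —a→ n2
Bisimilarity quotient blocks:
  B0 = {m0}
  B1 = {m1}
  B2 = {m2, n3}
  B3 = {m3, n2}
  B4 = {n0}
  B5 = {n1}
m0 ∈ B0, n0 ∈ B4 → different blocks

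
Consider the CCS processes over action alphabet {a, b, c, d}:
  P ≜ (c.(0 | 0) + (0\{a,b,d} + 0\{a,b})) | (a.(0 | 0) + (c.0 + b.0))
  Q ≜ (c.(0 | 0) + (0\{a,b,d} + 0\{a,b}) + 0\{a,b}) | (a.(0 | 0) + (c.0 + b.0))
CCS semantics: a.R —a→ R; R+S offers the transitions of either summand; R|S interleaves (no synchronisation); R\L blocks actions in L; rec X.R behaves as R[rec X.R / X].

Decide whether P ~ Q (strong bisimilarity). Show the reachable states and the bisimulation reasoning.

YES

P's transition system — 6 states:
  s0 = (c.(0 | 0) + (0\{a,b,d} + 0\{a,b})) | (a.(0 | 0) + (c.0 + b.0)) → -a-> s1, -b-> s2, -c-> s2, -c-> s3
  s1 = (c.(0 | 0) + (0\{a,b,d} + 0\{a,b})) | (0 | 0) → -c-> s4
  s2 = (c.(0 | 0) + (0\{a,b,d} + 0\{a,b})) | 0 → -c-> s5
  s3 = 0 | 0 | (a.(0 | 0) + (c.0 + b.0)) → -a-> s4, -b-> s5, -c-> s5
  s4 = 0 | 0 | (0 | 0) → deadlocked
  s5 = 0 | 0 | 0 → deadlocked
Q's transition system — 6 states:
  t0 = (c.(0 | 0) + (0\{a,b,d} + 0\{a,b}) + 0\{a,b}) | (a.(0 | 0) + (c.0 + b.0)) → -a-> t1, -b-> t2, -c-> t2, -c-> t3
  t1 = (c.(0 | 0) + (0\{a,b,d} + 0\{a,b}) + 0\{a,b}) | (0 | 0) → -c-> t4
  t2 = (c.(0 | 0) + (0\{a,b,d} + 0\{a,b}) + 0\{a,b}) | 0 → -c-> t5
  t3 = 0 | 0 | (a.(0 | 0) + (c.0 + b.0)) → -a-> t4, -b-> t5, -c-> t5
  t4 = 0 | 0 | (0 | 0) → deadlocked
  t5 = 0 | 0 | 0 → deadlocked
Partition-refinement fixed point:
  B0 = {s0, t0}
  B1 = {s1, s2, t1, t2}
  B2 = {s4, s5, t4, t5}
  B3 = {s3, t3}
s0 ∈ B0, t0 ∈ B0 → same block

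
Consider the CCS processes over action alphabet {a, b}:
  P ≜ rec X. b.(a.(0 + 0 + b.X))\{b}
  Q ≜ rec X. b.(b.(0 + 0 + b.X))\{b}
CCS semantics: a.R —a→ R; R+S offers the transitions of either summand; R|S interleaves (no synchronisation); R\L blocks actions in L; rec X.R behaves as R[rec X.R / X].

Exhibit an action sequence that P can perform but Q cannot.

LTS(P): 3 reachable states
  m0 = rec X. b.(a.(0 + 0 + b.X))\{b} ⊢ ··b··> m1
  m1 = (a.(0 + 0 + b.(rec X. b.(a.(0 + 0 + b.X))\{b})))\{b} ⊢ ··a··> m2
  m2 = (0 + 0 + b.(rec X. b.(a.(0 + 0 + b.X))\{b}))\{b} ⊢ ·
LTS(Q): 2 reachable states
  n0 = rec X. b.(b.(0 + 0 + b.X))\{b} ⊢ ··b··> n1
  n1 = (b.(0 + 0 + b.(rec X. b.(b.(0 + 0 + b.X))\{b})))\{b} ⊢ ·
Trace ⟨ba⟩ through P, begin at {m0}:
  after b @ step 1: {m1}
  after a @ step 2: {m2}
  P completes σ.
Trace ⟨ba⟩ through Q, begin at {n0}:
  after b @ step 1: {n1}
  after a @ step 2: ∅ (Q stuck)

ba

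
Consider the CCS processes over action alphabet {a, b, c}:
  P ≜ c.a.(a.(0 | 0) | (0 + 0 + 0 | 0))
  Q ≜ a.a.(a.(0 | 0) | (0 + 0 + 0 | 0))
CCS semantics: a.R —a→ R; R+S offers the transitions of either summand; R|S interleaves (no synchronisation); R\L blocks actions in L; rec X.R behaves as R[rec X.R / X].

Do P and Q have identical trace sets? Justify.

trace-distinct — witness ⟨c⟩

LTS(P): 4 reachable states
  p0 = c.a.(a.(0 | 0) | (0 + 0 + 0 | 0)) has moves -c-> p1
  p1 = a.(a.(0 | 0) | (0 + 0 + 0 | 0)) has moves -a-> p2
  p2 = a.(0 | 0) | (0 + 0 + 0 | 0) has moves -a-> p3
  p3 = 0 | 0 | (0 + 0 + 0 | 0) has moves (no moves)
LTS(Q): 4 reachable states
  q0 = a.a.(a.(0 | 0) | (0 + 0 + 0 | 0)) has moves -a-> q1
  q1 = a.(a.(0 | 0) | (0 + 0 + 0 | 0)) has moves -a-> q2
  q2 = a.(0 | 0) | (0 + 0 + 0 | 0) has moves -a-> q3
  q3 = 0 | 0 | (0 + 0 + 0 | 0) has moves (no moves)
Executing c from P (initial set {p0}):
  step 1 (c): {p1}
  ✓ P
Executing c from Q (initial set {q0}):
  step 1 (c): ∅ (Q stuck)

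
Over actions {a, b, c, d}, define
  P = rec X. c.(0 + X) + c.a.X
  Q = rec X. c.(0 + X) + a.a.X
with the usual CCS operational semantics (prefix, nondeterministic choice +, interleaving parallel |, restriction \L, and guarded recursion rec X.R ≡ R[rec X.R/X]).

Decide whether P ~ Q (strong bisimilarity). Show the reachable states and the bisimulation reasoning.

not bisimilar

LTS(P): 3 reachable states
  s0 = rec X. c.(0 + X) + c.a.X has moves ··c··> s1, ··c··> s2
  s1 = 0 + (rec X. c.(0 + X) + c.a.X) has moves ··c··> s1, ··c··> s2
  s2 = a.(rec X. c.(0 + X) + c.a.X) has moves ··a··> s0
LTS(Q): 3 reachable states
  t0 = rec X. c.(0 + X) + a.a.X has moves ··a··> t1, ··c··> t2
  t1 = a.(rec X. c.(0 + X) + a.a.X) has moves ··a··> t0
  t2 = 0 + (rec X. c.(0 + X) + a.a.X) has moves ··a··> t1, ··c··> t2
Coarsest stable partition (strong bisimilarity classes):
  B0 = {s0, s1}
  B1 = {s2}
  B2 = {t0, t2}
  B3 = {t1}
s0 ∈ B0, t0 ∈ B2 → different blocks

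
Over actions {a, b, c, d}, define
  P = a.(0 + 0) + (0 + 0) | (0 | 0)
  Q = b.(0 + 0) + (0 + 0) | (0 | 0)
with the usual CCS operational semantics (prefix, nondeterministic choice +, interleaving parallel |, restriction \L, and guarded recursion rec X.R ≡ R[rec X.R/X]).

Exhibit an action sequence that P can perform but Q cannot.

Reachable graph of P (2 states):
  m0 = a.(0 + 0) + (0 + 0) | (0 | 0) ⊢ =a=> m1
  m1 = 0 + 0 ⊢ deadlocked
Reachable graph of Q (2 states):
  n0 = b.(0 + 0) + (0 + 0) | (0 | 0) ⊢ =b=> n1
  n1 = 0 + 0 ⊢ deadlocked
Run σ = ⟨a⟩ on P: start {m0}
  step 1 (a): {m1}
  — P admits the full trace.
Run σ = ⟨a⟩ on Q: start {n0}
  step 1 (a): ∅  — Q cannot continue

a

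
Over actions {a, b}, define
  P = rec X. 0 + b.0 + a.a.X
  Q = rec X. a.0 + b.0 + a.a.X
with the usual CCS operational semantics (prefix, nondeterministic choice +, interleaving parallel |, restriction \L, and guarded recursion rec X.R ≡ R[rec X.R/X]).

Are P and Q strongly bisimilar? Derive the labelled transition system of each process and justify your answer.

Reachable graph of P (3 states):
  m0 = rec X. 0 + b.0 + a.a.X has moves --a--▸ m1, --b--▸ m2
  m1 = a.(rec X. 0 + b.0 + a.a.X) has moves --a--▸ m0
  m2 = 0 has moves deadlocked
Reachable graph of Q (3 states):
  n0 = rec X. a.0 + b.0 + a.a.X has moves --a--▸ n1, --a--▸ n2, --b--▸ n1
  n1 = 0 has moves deadlocked
  n2 = a.(rec X. a.0 + b.0 + a.a.X) has moves --a--▸ n0
Bisimilarity quotient blocks:
  B0 = {m0}
  B1 = {m1}
  B2 = {m2, n1}
  B3 = {n0}
  B4 = {n2}
m0 ∈ B0, n0 ∈ B3 → different blocks

P ≁ Q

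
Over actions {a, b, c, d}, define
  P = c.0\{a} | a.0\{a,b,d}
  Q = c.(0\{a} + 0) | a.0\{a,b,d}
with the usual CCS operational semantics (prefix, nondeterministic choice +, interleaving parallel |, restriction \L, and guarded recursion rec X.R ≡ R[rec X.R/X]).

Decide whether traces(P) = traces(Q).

YES

Reachable graph of P (4 states):
  s0 = c.0\{a} | a.0\{a,b,d} ⊢ ··a··> s1, ··c··> s2
  s1 = c.0\{a} | 0\{a,b,d} ⊢ ··c··> s3
  s2 = 0\{a} | a.0\{a,b,d} ⊢ ··a··> s3
  s3 = 0\{a} | 0\{a,b,d} ⊢ stopped
Reachable graph of Q (4 states):
  t0 = c.(0\{a} + 0) | a.0\{a,b,d} ⊢ ··a··> t1, ··c··> t2
  t1 = c.(0\{a} + 0) | 0\{a,b,d} ⊢ ··c··> t3
  t2 = (0\{a} + 0) | a.0\{a,b,d} ⊢ ··a··> t3
  t3 = (0\{a} + 0) | 0\{a,b,d} ⊢ stopped
Partition-refinement fixed point:
  B0 = {s0, t0}
  B1 = {s1, t1}
  B2 = {s3, t3}
  B3 = {s2, t2}
s0 ∈ B0, t0 ∈ B0 → same block
Bisimilar ⇒ trace-equivalent.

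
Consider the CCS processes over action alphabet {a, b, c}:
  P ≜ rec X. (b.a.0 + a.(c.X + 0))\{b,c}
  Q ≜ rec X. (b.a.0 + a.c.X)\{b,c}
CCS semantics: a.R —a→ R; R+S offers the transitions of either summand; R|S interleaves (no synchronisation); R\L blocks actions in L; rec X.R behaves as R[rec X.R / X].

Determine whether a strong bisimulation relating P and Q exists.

bisimilar

P's transition system — 2 states:
  p0 = rec X. (b.a.0 + a.(c.X + 0))\{b,c} ⊢ =a=> p1
  p1 = (c.(rec X. (b.a.0 + a.(c.X + 0))\{b,c}) + 0)\{b,c} ⊢ ∅
Q's transition system — 2 states:
  q0 = rec X. (b.a.0 + a.c.X)\{b,c} ⊢ =a=> q1
  q1 = (c.(rec X. (b.a.0 + a.c.X)\{b,c}))\{b,c} ⊢ ∅
Partition-refinement fixed point:
  B0 = {p0, q0}
  B1 = {p1, q1}
p0 ∈ B0, q0 ∈ B0 → same block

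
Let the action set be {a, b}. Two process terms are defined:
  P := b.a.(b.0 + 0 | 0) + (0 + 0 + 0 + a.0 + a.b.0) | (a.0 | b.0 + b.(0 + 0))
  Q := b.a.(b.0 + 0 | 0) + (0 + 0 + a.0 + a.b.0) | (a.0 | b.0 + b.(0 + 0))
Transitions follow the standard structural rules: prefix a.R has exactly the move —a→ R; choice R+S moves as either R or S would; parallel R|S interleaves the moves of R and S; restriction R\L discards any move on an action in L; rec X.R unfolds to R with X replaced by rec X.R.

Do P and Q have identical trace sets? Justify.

Reachable graph of P (18 states):
  m0 = b.a.(b.0 + 0 | 0) + (0 + 0 + 0 + a.0 + a.b.0) | (a.0 | b.0 + b.(0 + 0)) ⊢ ··a··> m1, ··a··> m2, ··a··> m3, ··b··> m4, ··b··> m5, ··b··> m6
  m1 = (0 + 0 + 0 + a.0 + a.b.0) | (0 | b.0) ⊢ ··a··> m7, ··a··> m8, ··b··> m9
  m2 = 0 | (a.0 | b.0 + b.(0 + 0)) ⊢ ··a··> m7, ··b··> m10, ··b··> m11
  m3 = b.0 | (a.0 | b.0 + b.(0 + 0)) ⊢ ··a··> m8, ··b··> m12, ··b··> m13, ··b··> m2
  m4 = (0 + 0 + 0 + a.0 + a.b.0) | (0 + 0) ⊢ ··a··> m10, ··a··> m12
  m5 = (0 + 0 + 0 + a.0 + a.b.0) | (a.0 | 0) ⊢ ··a··> m11, ··a··> m13, ··a··> m9
  m6 = a.(b.0 + 0 | 0) ⊢ ··a··> m14
  m7 = 0 | (0 | b.0) ⊢ ··b··> m15
  m8 = b.0 | (0 | b.0) ⊢ ··b··> m16, ··b··> m7
  m9 = (0 + 0 + 0 + a.0 + a.b.0) | (0 | 0) ⊢ ··a··> m15, ··a··> m16
  m10 = 0 | (0 + 0) ⊢ stopped
  m11 = 0 | (a.0 | 0) ⊢ ··a··> m15
  m12 = b.0 | (0 + 0) ⊢ ··b··> m10
  m13 = b.0 | (a.0 | 0) ⊢ ··a··> m16, ··b··> m11
  m14 = b.0 + 0 | 0 ⊢ ··b··> m17
  m15 = 0 | (0 | 0) ⊢ stopped
  m16 = b.0 | (0 | 0) ⊢ ··b··> m15
  m17 = 0 ⊢ stopped
Reachable graph of Q (18 states):
  n0 = b.a.(b.0 + 0 | 0) + (0 + 0 + a.0 + a.b.0) | (a.0 | b.0 + b.(0 + 0)) ⊢ ··a··> n1, ··a··> n2, ··a··> n3, ··b··> n4, ··b··> n5, ··b··> n6
  n1 = (0 + 0 + a.0 + a.b.0) | (0 | b.0) ⊢ ··a··> n7, ··a··> n8, ··b··> n9
  n2 = 0 | (a.0 | b.0 + b.(0 + 0)) ⊢ ··a··> n7, ··b··> n10, ··b··> n11
  n3 = b.0 | (a.0 | b.0 + b.(0 + 0)) ⊢ ··a··> n8, ··b··> n12, ··b··> n13, ··b··> n2
  n4 = (0 + 0 + a.0 + a.b.0) | (0 + 0) ⊢ ··a··> n10, ··a··> n12
  n5 = (0 + 0 + a.0 + a.b.0) | (a.0 | 0) ⊢ ··a··> n11, ··a··> n13, ··a··> n9
  n6 = a.(b.0 + 0 | 0) ⊢ ··a··> n14
  n7 = 0 | (0 | b.0) ⊢ ··b··> n15
  n8 = b.0 | (0 | b.0) ⊢ ··b··> n16, ··b··> n7
  n9 = (0 + 0 + a.0 + a.b.0) | (0 | 0) ⊢ ··a··> n15, ··a··> n16
  n10 = 0 | (0 + 0) ⊢ stopped
  n11 = 0 | (a.0 | 0) ⊢ ··a··> n15
  n12 = b.0 | (0 + 0) ⊢ ··b··> n10
  n13 = b.0 | (a.0 | 0) ⊢ ··a··> n16, ··b··> n11
  n14 = b.0 + 0 | 0 ⊢ ··b··> n17
  n15 = 0 | (0 | 0) ⊢ stopped
  n16 = b.0 | (0 | 0) ⊢ ··b··> n15
  n17 = 0 ⊢ stopped
Partition-refinement fixed point:
  B0 = {m0, n0}
  B1 = {m6, n6}
  B2 = {m12, m14, m16, m7, n12, n14, n16, n7}
  B3 = {m10, m15, m17, n10, n15, n17}
  B4 = {m2, n2}
  B5 = {m11, n11}
  B6 = {m5, n5}
  B7 = {m4, m9, n4, n9}
  B8 = {m13, n13}
  B9 = {m1, n1}
  B10 = {m8, n8}
  B11 = {m3, n3}
m0 ∈ B0, n0 ∈ B0 → same block
Bisimilar ⇒ trace-equivalent.

trace-equivalent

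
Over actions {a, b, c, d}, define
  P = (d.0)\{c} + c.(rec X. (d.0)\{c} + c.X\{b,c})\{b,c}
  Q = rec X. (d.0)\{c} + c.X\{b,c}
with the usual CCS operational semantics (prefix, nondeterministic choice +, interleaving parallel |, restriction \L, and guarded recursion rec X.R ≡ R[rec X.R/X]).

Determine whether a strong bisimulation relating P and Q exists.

P ~ Q

P's transition system — 4 states:
  p0 = (d.0)\{c} + c.(rec X. (d.0)\{c} + c.X\{b,c})\{b,c} :: --c--▸ p1, --d--▸ p2
  p1 = (rec X. (d.0)\{c} + c.X\{b,c})\{b,c} :: --d--▸ p3
  p2 = 0\{c} :: (no moves)
  p3 = 0\{c}\{b,c} :: (no moves)
Q's transition system — 4 states:
  q0 = rec X. (d.0)\{c} + c.X\{b,c} :: --c--▸ q1, --d--▸ q2
  q1 = (rec X. (d.0)\{c} + c.X\{b,c})\{b,c} :: --d--▸ q3
  q2 = 0\{c} :: (no moves)
  q3 = 0\{c}\{b,c} :: (no moves)
Partition-refinement fixed point:
  B0 = {p0, q0}
  B1 = {p2, p3, q2, q3}
  B2 = {p1, q1}
p0 ∈ B0, q0 ∈ B0 → same block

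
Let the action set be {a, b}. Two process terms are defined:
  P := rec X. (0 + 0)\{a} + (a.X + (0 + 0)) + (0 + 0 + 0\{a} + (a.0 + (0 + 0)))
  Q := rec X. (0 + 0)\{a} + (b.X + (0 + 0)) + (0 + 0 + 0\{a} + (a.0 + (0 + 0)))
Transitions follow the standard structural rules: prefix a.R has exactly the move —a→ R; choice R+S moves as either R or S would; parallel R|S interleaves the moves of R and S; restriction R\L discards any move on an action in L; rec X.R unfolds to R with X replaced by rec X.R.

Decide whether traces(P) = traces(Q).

LTS(P): 2 reachable states
  u0 = rec X. (0 + 0)\{a} + (a.X + (0 + 0)) + (0 + 0 + 0\{a} + (a.0 + (0 + 0))) :: -a-> u0, -a-> u1
  u1 = 0 :: stopped
LTS(Q): 2 reachable states
  v0 = rec X. (0 + 0)\{a} + (b.X + (0 + 0)) + (0 + 0 + 0\{a} + (a.0 + (0 + 0))) :: -a-> v1, -b-> v0
  v1 = 0 :: stopped
Trace ⟨aa⟩ through P, begin at {u0}:
  after a @ step 1: {u0, u1}
  after a @ step 2: {u0, u1}
  ✓ P
Trace ⟨aa⟩ through Q, begin at {v0}:
  after a @ step 1: {v1}
  after a @ step 2: ∅  — Q cannot continue

NO — witness ⟨aa⟩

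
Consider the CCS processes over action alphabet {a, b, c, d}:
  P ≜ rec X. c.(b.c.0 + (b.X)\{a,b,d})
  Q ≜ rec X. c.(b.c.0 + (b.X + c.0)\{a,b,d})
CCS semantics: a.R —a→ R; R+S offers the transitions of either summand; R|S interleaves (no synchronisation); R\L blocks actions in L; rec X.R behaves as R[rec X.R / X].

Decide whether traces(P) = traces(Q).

NO — witness ⟨cc⟩

LTS(P): 4 reachable states
  s0 = rec X. c.(b.c.0 + (b.X)\{a,b,d}) | --c--▸ s1
  s1 = b.c.0 + (b.(rec X. c.(b.c.0 + (b.X)\{a,b,d})))\{a,b,d} | --b--▸ s2
  s2 = c.0 | --c--▸ s3
  s3 = 0 | (no moves)
LTS(Q): 5 reachable states
  t0 = rec X. c.(b.c.0 + (b.X + c.0)\{a,b,d}) | --c--▸ t1
  t1 = b.c.0 + (b.(rec X. c.(b.c.0 + (b.X + c.0)\{a,b,d})) + c.0)\{a,b,d} | --b--▸ t2, --c--▸ t3
  t2 = c.0 | --c--▸ t4
  t3 = 0\{a,b,d} | (no moves)
  t4 = 0 | (no moves)
Trace ⟨cc⟩ through Q, begin at {t0}:
  step 1 (c): {t1}
  step 2 (c): {t3}
  Q completes σ.
Trace ⟨cc⟩ through P, begin at {s0}:
  step 1 (c): {s1}
  step 2 (c): ∅ (P stuck)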